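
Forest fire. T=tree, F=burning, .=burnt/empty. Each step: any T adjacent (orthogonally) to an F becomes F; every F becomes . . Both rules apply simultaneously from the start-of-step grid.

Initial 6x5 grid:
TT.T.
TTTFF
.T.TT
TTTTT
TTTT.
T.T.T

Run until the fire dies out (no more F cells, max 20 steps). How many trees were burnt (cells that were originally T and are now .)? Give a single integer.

Answer: 20

Derivation:
Step 1: +4 fires, +2 burnt (F count now 4)
Step 2: +3 fires, +4 burnt (F count now 3)
Step 3: +5 fires, +3 burnt (F count now 5)
Step 4: +3 fires, +5 burnt (F count now 3)
Step 5: +3 fires, +3 burnt (F count now 3)
Step 6: +1 fires, +3 burnt (F count now 1)
Step 7: +1 fires, +1 burnt (F count now 1)
Step 8: +0 fires, +1 burnt (F count now 0)
Fire out after step 8
Initially T: 21, now '.': 29
Total burnt (originally-T cells now '.'): 20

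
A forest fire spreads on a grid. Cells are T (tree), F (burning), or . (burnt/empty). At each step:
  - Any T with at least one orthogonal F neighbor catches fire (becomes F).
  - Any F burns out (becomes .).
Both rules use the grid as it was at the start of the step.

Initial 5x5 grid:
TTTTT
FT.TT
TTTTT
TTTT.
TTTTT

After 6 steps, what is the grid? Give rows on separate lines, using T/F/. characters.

Step 1: 3 trees catch fire, 1 burn out
  FTTTT
  .F.TT
  FTTTT
  TTTT.
  TTTTT
Step 2: 3 trees catch fire, 3 burn out
  .FTTT
  ...TT
  .FTTT
  FTTT.
  TTTTT
Step 3: 4 trees catch fire, 3 burn out
  ..FTT
  ...TT
  ..FTT
  .FTT.
  FTTTT
Step 4: 4 trees catch fire, 4 burn out
  ...FT
  ...TT
  ...FT
  ..FT.
  .FTTT
Step 5: 5 trees catch fire, 4 burn out
  ....F
  ...FT
  ....F
  ...F.
  ..FTT
Step 6: 2 trees catch fire, 5 burn out
  .....
  ....F
  .....
  .....
  ...FT

.....
....F
.....
.....
...FT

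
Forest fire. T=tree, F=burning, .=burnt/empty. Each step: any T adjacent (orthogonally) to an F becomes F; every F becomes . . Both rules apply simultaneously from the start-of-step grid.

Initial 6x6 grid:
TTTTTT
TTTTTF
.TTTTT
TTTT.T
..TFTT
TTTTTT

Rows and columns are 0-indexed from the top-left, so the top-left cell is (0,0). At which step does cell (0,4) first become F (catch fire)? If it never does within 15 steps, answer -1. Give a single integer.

Step 1: cell (0,4)='T' (+7 fires, +2 burnt)
Step 2: cell (0,4)='F' (+9 fires, +7 burnt)
  -> target ignites at step 2
Step 3: cell (0,4)='.' (+6 fires, +9 burnt)
Step 4: cell (0,4)='.' (+5 fires, +6 burnt)
Step 5: cell (0,4)='.' (+2 fires, +5 burnt)
Step 6: cell (0,4)='.' (+1 fires, +2 burnt)
Step 7: cell (0,4)='.' (+0 fires, +1 burnt)
  fire out at step 7

2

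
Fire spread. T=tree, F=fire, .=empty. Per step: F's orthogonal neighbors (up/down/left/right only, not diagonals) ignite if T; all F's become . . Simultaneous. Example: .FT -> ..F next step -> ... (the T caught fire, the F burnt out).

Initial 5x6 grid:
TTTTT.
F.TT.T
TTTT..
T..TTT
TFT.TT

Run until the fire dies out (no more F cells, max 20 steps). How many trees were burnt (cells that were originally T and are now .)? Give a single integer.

Answer: 19

Derivation:
Step 1: +4 fires, +2 burnt (F count now 4)
Step 2: +3 fires, +4 burnt (F count now 3)
Step 3: +2 fires, +3 burnt (F count now 2)
Step 4: +3 fires, +2 burnt (F count now 3)
Step 5: +3 fires, +3 burnt (F count now 3)
Step 6: +1 fires, +3 burnt (F count now 1)
Step 7: +2 fires, +1 burnt (F count now 2)
Step 8: +1 fires, +2 burnt (F count now 1)
Step 9: +0 fires, +1 burnt (F count now 0)
Fire out after step 9
Initially T: 20, now '.': 29
Total burnt (originally-T cells now '.'): 19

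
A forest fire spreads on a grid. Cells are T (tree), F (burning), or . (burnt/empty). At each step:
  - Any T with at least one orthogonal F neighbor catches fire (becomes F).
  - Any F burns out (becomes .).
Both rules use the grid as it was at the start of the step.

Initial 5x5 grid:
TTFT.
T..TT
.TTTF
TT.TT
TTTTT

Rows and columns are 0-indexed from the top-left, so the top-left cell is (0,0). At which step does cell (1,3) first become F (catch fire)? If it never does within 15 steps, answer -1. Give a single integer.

Step 1: cell (1,3)='T' (+5 fires, +2 burnt)
Step 2: cell (1,3)='F' (+5 fires, +5 burnt)
  -> target ignites at step 2
Step 3: cell (1,3)='.' (+3 fires, +5 burnt)
Step 4: cell (1,3)='.' (+2 fires, +3 burnt)
Step 5: cell (1,3)='.' (+2 fires, +2 burnt)
Step 6: cell (1,3)='.' (+1 fires, +2 burnt)
Step 7: cell (1,3)='.' (+0 fires, +1 burnt)
  fire out at step 7

2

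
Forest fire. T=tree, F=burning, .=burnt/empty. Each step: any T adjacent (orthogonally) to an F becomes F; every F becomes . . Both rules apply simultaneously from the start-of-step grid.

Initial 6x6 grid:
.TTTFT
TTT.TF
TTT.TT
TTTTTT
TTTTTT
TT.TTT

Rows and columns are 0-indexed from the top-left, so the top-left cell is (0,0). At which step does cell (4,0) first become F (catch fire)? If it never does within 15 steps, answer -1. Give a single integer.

Step 1: cell (4,0)='T' (+4 fires, +2 burnt)
Step 2: cell (4,0)='T' (+3 fires, +4 burnt)
Step 3: cell (4,0)='T' (+4 fires, +3 burnt)
Step 4: cell (4,0)='T' (+5 fires, +4 burnt)
Step 5: cell (4,0)='T' (+5 fires, +5 burnt)
Step 6: cell (4,0)='T' (+4 fires, +5 burnt)
Step 7: cell (4,0)='T' (+2 fires, +4 burnt)
Step 8: cell (4,0)='F' (+2 fires, +2 burnt)
  -> target ignites at step 8
Step 9: cell (4,0)='.' (+1 fires, +2 burnt)
Step 10: cell (4,0)='.' (+0 fires, +1 burnt)
  fire out at step 10

8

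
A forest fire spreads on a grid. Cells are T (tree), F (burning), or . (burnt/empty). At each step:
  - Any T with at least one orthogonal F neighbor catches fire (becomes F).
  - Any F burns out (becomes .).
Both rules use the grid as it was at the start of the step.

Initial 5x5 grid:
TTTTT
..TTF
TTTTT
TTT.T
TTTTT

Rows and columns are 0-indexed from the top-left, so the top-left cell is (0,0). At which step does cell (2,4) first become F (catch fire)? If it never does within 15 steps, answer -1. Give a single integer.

Step 1: cell (2,4)='F' (+3 fires, +1 burnt)
  -> target ignites at step 1
Step 2: cell (2,4)='.' (+4 fires, +3 burnt)
Step 3: cell (2,4)='.' (+3 fires, +4 burnt)
Step 4: cell (2,4)='.' (+4 fires, +3 burnt)
Step 5: cell (2,4)='.' (+4 fires, +4 burnt)
Step 6: cell (2,4)='.' (+2 fires, +4 burnt)
Step 7: cell (2,4)='.' (+1 fires, +2 burnt)
Step 8: cell (2,4)='.' (+0 fires, +1 burnt)
  fire out at step 8

1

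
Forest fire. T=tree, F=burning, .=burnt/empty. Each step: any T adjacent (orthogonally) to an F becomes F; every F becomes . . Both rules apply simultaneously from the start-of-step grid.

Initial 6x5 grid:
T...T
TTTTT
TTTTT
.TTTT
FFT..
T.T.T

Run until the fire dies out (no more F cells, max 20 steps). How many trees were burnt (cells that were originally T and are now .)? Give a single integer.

Answer: 19

Derivation:
Step 1: +3 fires, +2 burnt (F count now 3)
Step 2: +3 fires, +3 burnt (F count now 3)
Step 3: +4 fires, +3 burnt (F count now 4)
Step 4: +4 fires, +4 burnt (F count now 4)
Step 5: +3 fires, +4 burnt (F count now 3)
Step 6: +1 fires, +3 burnt (F count now 1)
Step 7: +1 fires, +1 burnt (F count now 1)
Step 8: +0 fires, +1 burnt (F count now 0)
Fire out after step 8
Initially T: 20, now '.': 29
Total burnt (originally-T cells now '.'): 19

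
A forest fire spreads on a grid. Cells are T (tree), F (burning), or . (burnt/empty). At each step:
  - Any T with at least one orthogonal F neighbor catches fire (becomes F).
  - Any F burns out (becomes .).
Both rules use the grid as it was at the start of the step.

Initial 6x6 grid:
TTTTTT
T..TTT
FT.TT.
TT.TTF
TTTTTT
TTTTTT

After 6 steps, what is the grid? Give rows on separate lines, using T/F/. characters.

Step 1: 5 trees catch fire, 2 burn out
  TTTTTT
  F..TTT
  .F.TT.
  FT.TF.
  TTTTTF
  TTTTTT
Step 2: 7 trees catch fire, 5 burn out
  FTTTTT
  ...TTT
  ...TF.
  .F.F..
  FTTTF.
  TTTTTF
Step 3: 7 trees catch fire, 7 burn out
  .FTTTT
  ...TFT
  ...F..
  ......
  .FTF..
  FTTTF.
Step 4: 7 trees catch fire, 7 burn out
  ..FTFT
  ...F.F
  ......
  ......
  ..F...
  .FTF..
Step 5: 3 trees catch fire, 7 burn out
  ...F.F
  ......
  ......
  ......
  ......
  ..F...
Step 6: 0 trees catch fire, 3 burn out
  ......
  ......
  ......
  ......
  ......
  ......

......
......
......
......
......
......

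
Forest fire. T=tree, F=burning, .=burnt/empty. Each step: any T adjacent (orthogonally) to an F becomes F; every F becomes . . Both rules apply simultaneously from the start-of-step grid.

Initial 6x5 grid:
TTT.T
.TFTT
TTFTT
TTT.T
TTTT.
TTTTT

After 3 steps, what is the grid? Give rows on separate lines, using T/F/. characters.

Step 1: 6 trees catch fire, 2 burn out
  TTF.T
  .F.FT
  TF.FT
  TTF.T
  TTTT.
  TTTTT
Step 2: 6 trees catch fire, 6 burn out
  TF..T
  ....F
  F...F
  TF..T
  TTFT.
  TTTTT
Step 3: 7 trees catch fire, 6 burn out
  F...F
  .....
  .....
  F...F
  TF.F.
  TTFTT

F...F
.....
.....
F...F
TF.F.
TTFTT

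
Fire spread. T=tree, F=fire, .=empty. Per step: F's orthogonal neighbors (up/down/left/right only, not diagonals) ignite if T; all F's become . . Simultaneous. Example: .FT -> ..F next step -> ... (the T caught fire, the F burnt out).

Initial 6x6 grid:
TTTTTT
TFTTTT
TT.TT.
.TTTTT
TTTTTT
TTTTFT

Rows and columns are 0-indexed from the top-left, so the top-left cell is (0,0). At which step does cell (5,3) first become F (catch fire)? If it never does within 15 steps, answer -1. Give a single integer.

Step 1: cell (5,3)='F' (+7 fires, +2 burnt)
  -> target ignites at step 1
Step 2: cell (5,3)='.' (+9 fires, +7 burnt)
Step 3: cell (5,3)='.' (+10 fires, +9 burnt)
Step 4: cell (5,3)='.' (+4 fires, +10 burnt)
Step 5: cell (5,3)='.' (+1 fires, +4 burnt)
Step 6: cell (5,3)='.' (+0 fires, +1 burnt)
  fire out at step 6

1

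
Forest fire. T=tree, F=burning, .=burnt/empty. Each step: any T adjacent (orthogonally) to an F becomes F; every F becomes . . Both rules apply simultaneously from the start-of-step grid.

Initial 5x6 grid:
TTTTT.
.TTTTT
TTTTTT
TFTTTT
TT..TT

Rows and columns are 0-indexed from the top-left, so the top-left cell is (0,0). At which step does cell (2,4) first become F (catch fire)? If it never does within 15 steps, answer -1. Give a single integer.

Step 1: cell (2,4)='T' (+4 fires, +1 burnt)
Step 2: cell (2,4)='T' (+5 fires, +4 burnt)
Step 3: cell (2,4)='T' (+4 fires, +5 burnt)
Step 4: cell (2,4)='F' (+6 fires, +4 burnt)
  -> target ignites at step 4
Step 5: cell (2,4)='.' (+4 fires, +6 burnt)
Step 6: cell (2,4)='.' (+2 fires, +4 burnt)
Step 7: cell (2,4)='.' (+0 fires, +2 burnt)
  fire out at step 7

4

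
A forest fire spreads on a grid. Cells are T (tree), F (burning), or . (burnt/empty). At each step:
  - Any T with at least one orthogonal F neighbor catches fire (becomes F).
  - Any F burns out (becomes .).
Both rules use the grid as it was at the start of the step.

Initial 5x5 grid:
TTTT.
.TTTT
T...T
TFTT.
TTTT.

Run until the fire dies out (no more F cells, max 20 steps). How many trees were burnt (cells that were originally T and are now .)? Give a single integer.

Step 1: +3 fires, +1 burnt (F count now 3)
Step 2: +4 fires, +3 burnt (F count now 4)
Step 3: +1 fires, +4 burnt (F count now 1)
Step 4: +0 fires, +1 burnt (F count now 0)
Fire out after step 4
Initially T: 17, now '.': 16
Total burnt (originally-T cells now '.'): 8

Answer: 8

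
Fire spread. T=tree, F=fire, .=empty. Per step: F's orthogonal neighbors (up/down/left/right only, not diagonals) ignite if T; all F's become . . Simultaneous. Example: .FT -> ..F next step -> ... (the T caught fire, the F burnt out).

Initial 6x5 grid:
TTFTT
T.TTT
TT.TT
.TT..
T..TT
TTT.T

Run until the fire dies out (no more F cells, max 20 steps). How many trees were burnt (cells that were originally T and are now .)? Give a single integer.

Step 1: +3 fires, +1 burnt (F count now 3)
Step 2: +3 fires, +3 burnt (F count now 3)
Step 3: +3 fires, +3 burnt (F count now 3)
Step 4: +2 fires, +3 burnt (F count now 2)
Step 5: +1 fires, +2 burnt (F count now 1)
Step 6: +1 fires, +1 burnt (F count now 1)
Step 7: +1 fires, +1 burnt (F count now 1)
Step 8: +0 fires, +1 burnt (F count now 0)
Fire out after step 8
Initially T: 21, now '.': 23
Total burnt (originally-T cells now '.'): 14

Answer: 14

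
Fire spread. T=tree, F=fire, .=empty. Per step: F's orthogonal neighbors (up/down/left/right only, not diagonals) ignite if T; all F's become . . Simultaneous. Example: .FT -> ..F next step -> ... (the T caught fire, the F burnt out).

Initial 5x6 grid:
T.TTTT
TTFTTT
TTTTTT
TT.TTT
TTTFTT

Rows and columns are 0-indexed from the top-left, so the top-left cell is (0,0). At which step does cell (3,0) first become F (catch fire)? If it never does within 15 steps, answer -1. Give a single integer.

Step 1: cell (3,0)='T' (+7 fires, +2 burnt)
Step 2: cell (3,0)='T' (+8 fires, +7 burnt)
Step 3: cell (3,0)='T' (+8 fires, +8 burnt)
Step 4: cell (3,0)='F' (+3 fires, +8 burnt)
  -> target ignites at step 4
Step 5: cell (3,0)='.' (+0 fires, +3 burnt)
  fire out at step 5

4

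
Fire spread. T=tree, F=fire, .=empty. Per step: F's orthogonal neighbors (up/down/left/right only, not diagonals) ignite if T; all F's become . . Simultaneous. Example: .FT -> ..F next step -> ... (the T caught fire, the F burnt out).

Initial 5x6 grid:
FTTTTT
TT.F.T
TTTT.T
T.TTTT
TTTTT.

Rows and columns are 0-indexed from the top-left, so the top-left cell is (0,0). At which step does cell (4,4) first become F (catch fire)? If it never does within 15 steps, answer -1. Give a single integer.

Step 1: cell (4,4)='T' (+4 fires, +2 burnt)
Step 2: cell (4,4)='T' (+6 fires, +4 burnt)
Step 3: cell (4,4)='T' (+6 fires, +6 burnt)
Step 4: cell (4,4)='F' (+5 fires, +6 burnt)
  -> target ignites at step 4
Step 5: cell (4,4)='.' (+2 fires, +5 burnt)
Step 6: cell (4,4)='.' (+0 fires, +2 burnt)
  fire out at step 6

4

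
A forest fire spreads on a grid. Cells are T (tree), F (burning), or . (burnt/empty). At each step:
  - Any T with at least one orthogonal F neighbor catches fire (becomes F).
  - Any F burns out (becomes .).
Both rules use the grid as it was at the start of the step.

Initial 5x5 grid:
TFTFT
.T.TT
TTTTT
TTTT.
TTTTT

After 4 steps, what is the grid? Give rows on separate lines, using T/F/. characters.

Step 1: 5 trees catch fire, 2 burn out
  F.F.F
  .F.FT
  TTTTT
  TTTT.
  TTTTT
Step 2: 3 trees catch fire, 5 burn out
  .....
  ....F
  TFTFT
  TTTT.
  TTTTT
Step 3: 5 trees catch fire, 3 burn out
  .....
  .....
  F.F.F
  TFTF.
  TTTTT
Step 4: 4 trees catch fire, 5 burn out
  .....
  .....
  .....
  F.F..
  TFTFT

.....
.....
.....
F.F..
TFTFT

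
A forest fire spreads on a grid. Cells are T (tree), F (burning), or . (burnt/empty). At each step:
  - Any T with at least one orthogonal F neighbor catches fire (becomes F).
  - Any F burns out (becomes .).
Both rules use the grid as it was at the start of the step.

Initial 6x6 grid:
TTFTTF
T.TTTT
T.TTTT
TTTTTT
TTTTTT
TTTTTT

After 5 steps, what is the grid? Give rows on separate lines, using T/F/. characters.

Step 1: 5 trees catch fire, 2 burn out
  TF.FF.
  T.FTTF
  T.TTTT
  TTTTTT
  TTTTTT
  TTTTTT
Step 2: 5 trees catch fire, 5 burn out
  F.....
  T..FF.
  T.FTTF
  TTTTTT
  TTTTTT
  TTTTTT
Step 3: 5 trees catch fire, 5 burn out
  ......
  F.....
  T..FF.
  TTFTTF
  TTTTTT
  TTTTTT
Step 4: 6 trees catch fire, 5 burn out
  ......
  ......
  F.....
  TF.FF.
  TTFTTF
  TTTTTT
Step 5: 6 trees catch fire, 6 burn out
  ......
  ......
  ......
  F.....
  TF.FF.
  TTFTTF

......
......
......
F.....
TF.FF.
TTFTTF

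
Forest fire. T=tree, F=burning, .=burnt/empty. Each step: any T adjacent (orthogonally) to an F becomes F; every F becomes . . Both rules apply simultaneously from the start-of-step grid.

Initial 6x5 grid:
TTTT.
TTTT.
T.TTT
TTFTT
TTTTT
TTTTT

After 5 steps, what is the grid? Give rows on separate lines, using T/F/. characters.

Step 1: 4 trees catch fire, 1 burn out
  TTTT.
  TTTT.
  T.FTT
  TF.FT
  TTFTT
  TTTTT
Step 2: 7 trees catch fire, 4 burn out
  TTTT.
  TTFT.
  T..FT
  F...F
  TF.FT
  TTFTT
Step 3: 9 trees catch fire, 7 burn out
  TTFT.
  TF.F.
  F...F
  .....
  F...F
  TF.FT
Step 4: 5 trees catch fire, 9 burn out
  TF.F.
  F....
  .....
  .....
  .....
  F...F
Step 5: 1 trees catch fire, 5 burn out
  F....
  .....
  .....
  .....
  .....
  .....

F....
.....
.....
.....
.....
.....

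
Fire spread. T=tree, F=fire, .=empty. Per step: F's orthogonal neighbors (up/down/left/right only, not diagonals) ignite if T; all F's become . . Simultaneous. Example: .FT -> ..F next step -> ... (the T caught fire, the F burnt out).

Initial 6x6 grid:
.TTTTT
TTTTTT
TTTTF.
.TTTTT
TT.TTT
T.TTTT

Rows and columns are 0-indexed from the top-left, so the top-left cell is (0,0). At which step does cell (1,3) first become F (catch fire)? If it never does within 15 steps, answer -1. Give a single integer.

Step 1: cell (1,3)='T' (+3 fires, +1 burnt)
Step 2: cell (1,3)='F' (+7 fires, +3 burnt)
  -> target ignites at step 2
Step 3: cell (1,3)='.' (+8 fires, +7 burnt)
Step 4: cell (1,3)='.' (+6 fires, +8 burnt)
Step 5: cell (1,3)='.' (+4 fires, +6 burnt)
Step 6: cell (1,3)='.' (+1 fires, +4 burnt)
Step 7: cell (1,3)='.' (+1 fires, +1 burnt)
Step 8: cell (1,3)='.' (+0 fires, +1 burnt)
  fire out at step 8

2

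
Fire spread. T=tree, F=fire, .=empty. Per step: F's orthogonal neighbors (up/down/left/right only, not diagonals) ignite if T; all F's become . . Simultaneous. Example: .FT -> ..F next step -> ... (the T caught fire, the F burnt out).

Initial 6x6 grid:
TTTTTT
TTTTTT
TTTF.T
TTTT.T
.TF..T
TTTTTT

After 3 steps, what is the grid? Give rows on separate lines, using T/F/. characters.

Step 1: 6 trees catch fire, 2 burn out
  TTTTTT
  TTTFTT
  TTF..T
  TTFF.T
  .F...T
  TTFTTT
Step 2: 7 trees catch fire, 6 burn out
  TTTFTT
  TTF.FT
  TF...T
  TF...T
  .....T
  TF.FTT
Step 3: 8 trees catch fire, 7 burn out
  TTF.FT
  TF...F
  F....T
  F....T
  .....T
  F...FT

TTF.FT
TF...F
F....T
F....T
.....T
F...FT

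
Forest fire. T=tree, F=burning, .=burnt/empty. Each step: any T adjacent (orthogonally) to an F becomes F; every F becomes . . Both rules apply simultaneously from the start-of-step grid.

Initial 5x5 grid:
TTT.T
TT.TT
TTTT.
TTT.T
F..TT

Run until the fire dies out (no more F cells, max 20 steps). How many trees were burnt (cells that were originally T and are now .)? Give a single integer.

Step 1: +1 fires, +1 burnt (F count now 1)
Step 2: +2 fires, +1 burnt (F count now 2)
Step 3: +3 fires, +2 burnt (F count now 3)
Step 4: +3 fires, +3 burnt (F count now 3)
Step 5: +2 fires, +3 burnt (F count now 2)
Step 6: +2 fires, +2 burnt (F count now 2)
Step 7: +1 fires, +2 burnt (F count now 1)
Step 8: +1 fires, +1 burnt (F count now 1)
Step 9: +0 fires, +1 burnt (F count now 0)
Fire out after step 9
Initially T: 18, now '.': 22
Total burnt (originally-T cells now '.'): 15

Answer: 15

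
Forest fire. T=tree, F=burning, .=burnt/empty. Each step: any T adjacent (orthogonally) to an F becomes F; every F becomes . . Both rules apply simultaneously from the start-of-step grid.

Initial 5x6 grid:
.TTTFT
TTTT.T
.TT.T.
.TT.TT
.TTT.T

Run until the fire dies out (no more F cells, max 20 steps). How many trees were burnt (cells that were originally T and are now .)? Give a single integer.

Answer: 16

Derivation:
Step 1: +2 fires, +1 burnt (F count now 2)
Step 2: +3 fires, +2 burnt (F count now 3)
Step 3: +2 fires, +3 burnt (F count now 2)
Step 4: +2 fires, +2 burnt (F count now 2)
Step 5: +3 fires, +2 burnt (F count now 3)
Step 6: +2 fires, +3 burnt (F count now 2)
Step 7: +2 fires, +2 burnt (F count now 2)
Step 8: +0 fires, +2 burnt (F count now 0)
Fire out after step 8
Initially T: 20, now '.': 26
Total burnt (originally-T cells now '.'): 16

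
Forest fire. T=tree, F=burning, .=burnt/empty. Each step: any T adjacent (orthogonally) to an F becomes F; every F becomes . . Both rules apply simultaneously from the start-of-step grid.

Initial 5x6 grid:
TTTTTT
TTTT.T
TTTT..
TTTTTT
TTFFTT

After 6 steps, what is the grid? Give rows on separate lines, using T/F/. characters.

Step 1: 4 trees catch fire, 2 burn out
  TTTTTT
  TTTT.T
  TTTT..
  TTFFTT
  TF..FT
Step 2: 6 trees catch fire, 4 burn out
  TTTTTT
  TTTT.T
  TTFF..
  TF..FT
  F....F
Step 3: 5 trees catch fire, 6 burn out
  TTTTTT
  TTFF.T
  TF....
  F....F
  ......
Step 4: 4 trees catch fire, 5 burn out
  TTFFTT
  TF...T
  F.....
  ......
  ......
Step 5: 3 trees catch fire, 4 burn out
  TF..FT
  F....T
  ......
  ......
  ......
Step 6: 2 trees catch fire, 3 burn out
  F....F
  .....T
  ......
  ......
  ......

F....F
.....T
......
......
......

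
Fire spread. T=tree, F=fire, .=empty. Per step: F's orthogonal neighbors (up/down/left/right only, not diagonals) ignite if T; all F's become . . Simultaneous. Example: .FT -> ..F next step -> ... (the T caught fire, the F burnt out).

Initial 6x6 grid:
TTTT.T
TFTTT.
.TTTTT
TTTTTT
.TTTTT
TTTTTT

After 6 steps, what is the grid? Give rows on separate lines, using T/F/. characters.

Step 1: 4 trees catch fire, 1 burn out
  TFTT.T
  F.FTT.
  .FTTTT
  TTTTTT
  .TTTTT
  TTTTTT
Step 2: 5 trees catch fire, 4 burn out
  F.FT.T
  ...FT.
  ..FTTT
  TFTTTT
  .TTTTT
  TTTTTT
Step 3: 6 trees catch fire, 5 burn out
  ...F.T
  ....F.
  ...FTT
  F.FTTT
  .FTTTT
  TTTTTT
Step 4: 4 trees catch fire, 6 burn out
  .....T
  ......
  ....FT
  ...FTT
  ..FTTT
  TFTTTT
Step 5: 5 trees catch fire, 4 burn out
  .....T
  ......
  .....F
  ....FT
  ...FTT
  F.FTTT
Step 6: 3 trees catch fire, 5 burn out
  .....T
  ......
  ......
  .....F
  ....FT
  ...FTT

.....T
......
......
.....F
....FT
...FTT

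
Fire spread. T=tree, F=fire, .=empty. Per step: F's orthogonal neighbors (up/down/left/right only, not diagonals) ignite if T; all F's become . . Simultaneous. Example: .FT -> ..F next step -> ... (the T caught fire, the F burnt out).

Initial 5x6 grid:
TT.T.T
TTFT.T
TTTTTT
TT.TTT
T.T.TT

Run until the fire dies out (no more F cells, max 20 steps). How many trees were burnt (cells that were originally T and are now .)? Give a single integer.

Step 1: +3 fires, +1 burnt (F count now 3)
Step 2: +5 fires, +3 burnt (F count now 5)
Step 3: +5 fires, +5 burnt (F count now 5)
Step 4: +3 fires, +5 burnt (F count now 3)
Step 5: +4 fires, +3 burnt (F count now 4)
Step 6: +2 fires, +4 burnt (F count now 2)
Step 7: +0 fires, +2 burnt (F count now 0)
Fire out after step 7
Initially T: 23, now '.': 29
Total burnt (originally-T cells now '.'): 22

Answer: 22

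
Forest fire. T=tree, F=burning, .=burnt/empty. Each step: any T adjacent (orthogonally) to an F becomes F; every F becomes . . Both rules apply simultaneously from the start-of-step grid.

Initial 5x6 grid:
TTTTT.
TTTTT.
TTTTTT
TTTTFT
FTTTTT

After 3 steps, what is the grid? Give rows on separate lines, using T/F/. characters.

Step 1: 6 trees catch fire, 2 burn out
  TTTTT.
  TTTTT.
  TTTTFT
  FTTF.F
  .FTTFT
Step 2: 9 trees catch fire, 6 burn out
  TTTTT.
  TTTTF.
  FTTF.F
  .FF...
  ..FF.F
Step 3: 5 trees catch fire, 9 burn out
  TTTTF.
  FTTF..
  .FF...
  ......
  ......

TTTTF.
FTTF..
.FF...
......
......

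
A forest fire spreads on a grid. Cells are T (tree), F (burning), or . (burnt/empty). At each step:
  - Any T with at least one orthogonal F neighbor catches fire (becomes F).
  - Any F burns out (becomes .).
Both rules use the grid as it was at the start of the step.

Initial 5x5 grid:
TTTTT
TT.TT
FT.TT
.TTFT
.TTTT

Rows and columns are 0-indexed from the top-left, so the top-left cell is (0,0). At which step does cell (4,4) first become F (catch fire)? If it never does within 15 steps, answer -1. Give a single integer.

Step 1: cell (4,4)='T' (+6 fires, +2 burnt)
Step 2: cell (4,4)='F' (+7 fires, +6 burnt)
  -> target ignites at step 2
Step 3: cell (4,4)='.' (+4 fires, +7 burnt)
Step 4: cell (4,4)='.' (+2 fires, +4 burnt)
Step 5: cell (4,4)='.' (+0 fires, +2 burnt)
  fire out at step 5

2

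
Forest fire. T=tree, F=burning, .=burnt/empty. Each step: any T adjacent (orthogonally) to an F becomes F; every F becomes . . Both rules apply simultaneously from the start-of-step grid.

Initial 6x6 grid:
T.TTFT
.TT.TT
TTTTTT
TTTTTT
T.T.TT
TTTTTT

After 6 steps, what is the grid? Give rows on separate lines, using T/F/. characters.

Step 1: 3 trees catch fire, 1 burn out
  T.TF.F
  .TT.FT
  TTTTTT
  TTTTTT
  T.T.TT
  TTTTTT
Step 2: 3 trees catch fire, 3 burn out
  T.F...
  .TT..F
  TTTTFT
  TTTTTT
  T.T.TT
  TTTTTT
Step 3: 4 trees catch fire, 3 burn out
  T.....
  .TF...
  TTTF.F
  TTTTFT
  T.T.TT
  TTTTTT
Step 4: 5 trees catch fire, 4 burn out
  T.....
  .F....
  TTF...
  TTTF.F
  T.T.FT
  TTTTTT
Step 5: 4 trees catch fire, 5 burn out
  T.....
  ......
  TF....
  TTF...
  T.T..F
  TTTTFT
Step 6: 5 trees catch fire, 4 burn out
  T.....
  ......
  F.....
  TF....
  T.F...
  TTTF.F

T.....
......
F.....
TF....
T.F...
TTTF.F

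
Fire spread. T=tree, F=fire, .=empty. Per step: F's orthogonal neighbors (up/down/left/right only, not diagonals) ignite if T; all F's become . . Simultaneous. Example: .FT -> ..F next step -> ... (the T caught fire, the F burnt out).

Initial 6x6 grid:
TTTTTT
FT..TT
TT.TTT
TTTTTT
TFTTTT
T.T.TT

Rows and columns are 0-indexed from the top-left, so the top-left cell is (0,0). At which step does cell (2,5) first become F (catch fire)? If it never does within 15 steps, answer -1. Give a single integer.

Step 1: cell (2,5)='T' (+6 fires, +2 burnt)
Step 2: cell (2,5)='T' (+7 fires, +6 burnt)
Step 3: cell (2,5)='T' (+3 fires, +7 burnt)
Step 4: cell (2,5)='T' (+5 fires, +3 burnt)
Step 5: cell (2,5)='T' (+4 fires, +5 burnt)
Step 6: cell (2,5)='F' (+3 fires, +4 burnt)
  -> target ignites at step 6
Step 7: cell (2,5)='.' (+1 fires, +3 burnt)
Step 8: cell (2,5)='.' (+0 fires, +1 burnt)
  fire out at step 8

6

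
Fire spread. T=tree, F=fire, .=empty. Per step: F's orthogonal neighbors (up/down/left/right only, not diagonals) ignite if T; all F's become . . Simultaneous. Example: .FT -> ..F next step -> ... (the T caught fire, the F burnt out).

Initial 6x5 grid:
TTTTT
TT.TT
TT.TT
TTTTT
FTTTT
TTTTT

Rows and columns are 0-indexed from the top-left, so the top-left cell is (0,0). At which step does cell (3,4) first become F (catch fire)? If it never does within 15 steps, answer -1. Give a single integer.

Step 1: cell (3,4)='T' (+3 fires, +1 burnt)
Step 2: cell (3,4)='T' (+4 fires, +3 burnt)
Step 3: cell (3,4)='T' (+5 fires, +4 burnt)
Step 4: cell (3,4)='T' (+5 fires, +5 burnt)
Step 5: cell (3,4)='F' (+4 fires, +5 burnt)
  -> target ignites at step 5
Step 6: cell (3,4)='.' (+3 fires, +4 burnt)
Step 7: cell (3,4)='.' (+2 fires, +3 burnt)
Step 8: cell (3,4)='.' (+1 fires, +2 burnt)
Step 9: cell (3,4)='.' (+0 fires, +1 burnt)
  fire out at step 9

5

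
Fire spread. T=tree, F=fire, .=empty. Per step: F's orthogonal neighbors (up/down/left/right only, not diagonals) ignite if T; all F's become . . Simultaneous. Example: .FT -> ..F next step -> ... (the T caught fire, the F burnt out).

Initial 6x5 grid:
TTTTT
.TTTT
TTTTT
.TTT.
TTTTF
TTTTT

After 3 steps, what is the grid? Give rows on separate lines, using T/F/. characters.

Step 1: 2 trees catch fire, 1 burn out
  TTTTT
  .TTTT
  TTTTT
  .TTT.
  TTTF.
  TTTTF
Step 2: 3 trees catch fire, 2 burn out
  TTTTT
  .TTTT
  TTTTT
  .TTF.
  TTF..
  TTTF.
Step 3: 4 trees catch fire, 3 burn out
  TTTTT
  .TTTT
  TTTFT
  .TF..
  TF...
  TTF..

TTTTT
.TTTT
TTTFT
.TF..
TF...
TTF..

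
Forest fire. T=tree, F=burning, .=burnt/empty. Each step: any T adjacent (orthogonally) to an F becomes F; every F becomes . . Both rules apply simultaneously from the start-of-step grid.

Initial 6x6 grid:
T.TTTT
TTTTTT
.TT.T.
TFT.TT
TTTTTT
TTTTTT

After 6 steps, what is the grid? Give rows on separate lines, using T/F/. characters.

Step 1: 4 trees catch fire, 1 burn out
  T.TTTT
  TTTTTT
  .FT.T.
  F.F.TT
  TFTTTT
  TTTTTT
Step 2: 5 trees catch fire, 4 burn out
  T.TTTT
  TFTTTT
  ..F.T.
  ....TT
  F.FTTT
  TFTTTT
Step 3: 5 trees catch fire, 5 burn out
  T.TTTT
  F.FTTT
  ....T.
  ....TT
  ...FTT
  F.FTTT
Step 4: 5 trees catch fire, 5 burn out
  F.FTTT
  ...FTT
  ....T.
  ....TT
  ....FT
  ...FTT
Step 5: 5 trees catch fire, 5 burn out
  ...FTT
  ....FT
  ....T.
  ....FT
  .....F
  ....FT
Step 6: 5 trees catch fire, 5 burn out
  ....FT
  .....F
  ....F.
  .....F
  ......
  .....F

....FT
.....F
....F.
.....F
......
.....F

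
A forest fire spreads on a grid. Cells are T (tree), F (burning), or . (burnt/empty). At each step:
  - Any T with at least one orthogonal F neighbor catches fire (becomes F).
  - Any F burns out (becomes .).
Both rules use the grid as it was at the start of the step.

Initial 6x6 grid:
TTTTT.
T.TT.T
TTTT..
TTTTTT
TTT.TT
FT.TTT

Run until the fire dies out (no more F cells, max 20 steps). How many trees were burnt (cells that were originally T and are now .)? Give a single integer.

Answer: 27

Derivation:
Step 1: +2 fires, +1 burnt (F count now 2)
Step 2: +2 fires, +2 burnt (F count now 2)
Step 3: +3 fires, +2 burnt (F count now 3)
Step 4: +3 fires, +3 burnt (F count now 3)
Step 5: +3 fires, +3 burnt (F count now 3)
Step 6: +4 fires, +3 burnt (F count now 4)
Step 7: +4 fires, +4 burnt (F count now 4)
Step 8: +3 fires, +4 burnt (F count now 3)
Step 9: +3 fires, +3 burnt (F count now 3)
Step 10: +0 fires, +3 burnt (F count now 0)
Fire out after step 10
Initially T: 28, now '.': 35
Total burnt (originally-T cells now '.'): 27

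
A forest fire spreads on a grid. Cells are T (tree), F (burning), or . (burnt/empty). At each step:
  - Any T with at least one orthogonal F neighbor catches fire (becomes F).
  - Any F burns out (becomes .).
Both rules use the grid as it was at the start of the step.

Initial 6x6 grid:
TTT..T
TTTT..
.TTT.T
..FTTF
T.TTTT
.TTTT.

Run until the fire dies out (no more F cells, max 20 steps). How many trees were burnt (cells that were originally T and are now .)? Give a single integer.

Step 1: +6 fires, +2 burnt (F count now 6)
Step 2: +6 fires, +6 burnt (F count now 6)
Step 3: +6 fires, +6 burnt (F count now 6)
Step 4: +2 fires, +6 burnt (F count now 2)
Step 5: +1 fires, +2 burnt (F count now 1)
Step 6: +0 fires, +1 burnt (F count now 0)
Fire out after step 6
Initially T: 23, now '.': 34
Total burnt (originally-T cells now '.'): 21

Answer: 21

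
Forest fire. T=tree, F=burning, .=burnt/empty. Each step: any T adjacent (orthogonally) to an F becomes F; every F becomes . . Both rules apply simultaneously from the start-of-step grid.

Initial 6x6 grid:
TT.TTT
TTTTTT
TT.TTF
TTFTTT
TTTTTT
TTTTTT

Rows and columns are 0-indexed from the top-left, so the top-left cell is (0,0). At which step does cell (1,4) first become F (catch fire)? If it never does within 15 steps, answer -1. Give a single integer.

Step 1: cell (1,4)='T' (+6 fires, +2 burnt)
Step 2: cell (1,4)='F' (+10 fires, +6 burnt)
  -> target ignites at step 2
Step 3: cell (1,4)='.' (+9 fires, +10 burnt)
Step 4: cell (1,4)='.' (+6 fires, +9 burnt)
Step 5: cell (1,4)='.' (+1 fires, +6 burnt)
Step 6: cell (1,4)='.' (+0 fires, +1 burnt)
  fire out at step 6

2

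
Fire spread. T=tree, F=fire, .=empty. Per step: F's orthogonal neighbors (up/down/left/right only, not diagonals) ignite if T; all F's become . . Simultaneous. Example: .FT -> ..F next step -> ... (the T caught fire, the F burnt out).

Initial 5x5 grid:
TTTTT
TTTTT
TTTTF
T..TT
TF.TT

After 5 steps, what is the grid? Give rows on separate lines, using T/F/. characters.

Step 1: 4 trees catch fire, 2 burn out
  TTTTT
  TTTTF
  TTTF.
  T..TF
  F..TT
Step 2: 6 trees catch fire, 4 burn out
  TTTTF
  TTTF.
  TTF..
  F..F.
  ...TF
Step 3: 5 trees catch fire, 6 burn out
  TTTF.
  TTF..
  FF...
  .....
  ...F.
Step 4: 3 trees catch fire, 5 burn out
  TTF..
  FF...
  .....
  .....
  .....
Step 5: 2 trees catch fire, 3 burn out
  FF...
  .....
  .....
  .....
  .....

FF...
.....
.....
.....
.....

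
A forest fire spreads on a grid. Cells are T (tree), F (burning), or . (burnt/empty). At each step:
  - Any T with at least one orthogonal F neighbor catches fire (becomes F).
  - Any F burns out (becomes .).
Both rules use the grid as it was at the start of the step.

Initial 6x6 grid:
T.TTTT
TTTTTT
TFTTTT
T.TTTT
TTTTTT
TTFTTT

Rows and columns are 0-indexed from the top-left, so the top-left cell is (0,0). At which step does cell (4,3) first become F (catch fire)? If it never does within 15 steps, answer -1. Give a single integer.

Step 1: cell (4,3)='T' (+6 fires, +2 burnt)
Step 2: cell (4,3)='F' (+9 fires, +6 burnt)
  -> target ignites at step 2
Step 3: cell (4,3)='.' (+8 fires, +9 burnt)
Step 4: cell (4,3)='.' (+5 fires, +8 burnt)
Step 5: cell (4,3)='.' (+3 fires, +5 burnt)
Step 6: cell (4,3)='.' (+1 fires, +3 burnt)
Step 7: cell (4,3)='.' (+0 fires, +1 burnt)
  fire out at step 7

2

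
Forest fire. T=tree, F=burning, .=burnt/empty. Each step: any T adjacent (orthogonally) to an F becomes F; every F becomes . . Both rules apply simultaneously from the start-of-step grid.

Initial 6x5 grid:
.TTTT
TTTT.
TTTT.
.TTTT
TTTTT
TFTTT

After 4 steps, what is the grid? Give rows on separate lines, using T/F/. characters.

Step 1: 3 trees catch fire, 1 burn out
  .TTTT
  TTTT.
  TTTT.
  .TTTT
  TFTTT
  F.FTT
Step 2: 4 trees catch fire, 3 burn out
  .TTTT
  TTTT.
  TTTT.
  .FTTT
  F.FTT
  ...FT
Step 3: 4 trees catch fire, 4 burn out
  .TTTT
  TTTT.
  TFTT.
  ..FTT
  ...FT
  ....F
Step 4: 5 trees catch fire, 4 burn out
  .TTTT
  TFTT.
  F.FT.
  ...FT
  ....F
  .....

.TTTT
TFTT.
F.FT.
...FT
....F
.....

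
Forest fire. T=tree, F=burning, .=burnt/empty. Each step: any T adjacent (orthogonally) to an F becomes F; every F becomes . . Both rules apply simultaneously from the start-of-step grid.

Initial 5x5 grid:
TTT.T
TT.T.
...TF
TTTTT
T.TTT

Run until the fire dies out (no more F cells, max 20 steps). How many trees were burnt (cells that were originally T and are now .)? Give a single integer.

Step 1: +2 fires, +1 burnt (F count now 2)
Step 2: +3 fires, +2 burnt (F count now 3)
Step 3: +2 fires, +3 burnt (F count now 2)
Step 4: +2 fires, +2 burnt (F count now 2)
Step 5: +1 fires, +2 burnt (F count now 1)
Step 6: +1 fires, +1 burnt (F count now 1)
Step 7: +0 fires, +1 burnt (F count now 0)
Fire out after step 7
Initially T: 17, now '.': 19
Total burnt (originally-T cells now '.'): 11

Answer: 11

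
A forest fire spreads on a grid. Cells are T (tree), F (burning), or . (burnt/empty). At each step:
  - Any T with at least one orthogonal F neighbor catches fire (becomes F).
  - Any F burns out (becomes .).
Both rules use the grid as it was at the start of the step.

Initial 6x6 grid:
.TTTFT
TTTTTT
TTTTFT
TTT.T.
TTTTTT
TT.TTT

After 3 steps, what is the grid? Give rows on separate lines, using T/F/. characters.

Step 1: 6 trees catch fire, 2 burn out
  .TTF.F
  TTTTFT
  TTTF.F
  TTT.F.
  TTTTTT
  TT.TTT
Step 2: 5 trees catch fire, 6 burn out
  .TF...
  TTTF.F
  TTF...
  TTT...
  TTTTFT
  TT.TTT
Step 3: 7 trees catch fire, 5 burn out
  .F....
  TTF...
  TF....
  TTF...
  TTTF.F
  TT.TFT

.F....
TTF...
TF....
TTF...
TTTF.F
TT.TFT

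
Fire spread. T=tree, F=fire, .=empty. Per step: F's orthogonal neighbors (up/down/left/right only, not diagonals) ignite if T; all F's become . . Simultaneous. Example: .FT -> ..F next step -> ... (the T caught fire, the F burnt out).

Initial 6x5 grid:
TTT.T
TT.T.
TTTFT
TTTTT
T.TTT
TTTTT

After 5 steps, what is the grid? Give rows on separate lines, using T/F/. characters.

Step 1: 4 trees catch fire, 1 burn out
  TTT.T
  TT.F.
  TTF.F
  TTTFT
  T.TTT
  TTTTT
Step 2: 4 trees catch fire, 4 burn out
  TTT.T
  TT...
  TF...
  TTF.F
  T.TFT
  TTTTT
Step 3: 6 trees catch fire, 4 burn out
  TTT.T
  TF...
  F....
  TF...
  T.F.F
  TTTFT
Step 4: 5 trees catch fire, 6 burn out
  TFT.T
  F....
  .....
  F....
  T....
  TTF.F
Step 5: 4 trees catch fire, 5 burn out
  F.F.T
  .....
  .....
  .....
  F....
  TF...

F.F.T
.....
.....
.....
F....
TF...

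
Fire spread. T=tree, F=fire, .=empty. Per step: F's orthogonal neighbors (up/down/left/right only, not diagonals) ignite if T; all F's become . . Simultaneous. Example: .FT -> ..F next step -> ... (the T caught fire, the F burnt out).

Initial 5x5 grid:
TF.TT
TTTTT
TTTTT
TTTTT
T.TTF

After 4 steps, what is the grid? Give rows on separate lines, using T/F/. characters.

Step 1: 4 trees catch fire, 2 burn out
  F..TT
  TFTTT
  TTTTT
  TTTTF
  T.TF.
Step 2: 6 trees catch fire, 4 burn out
  ...TT
  F.FTT
  TFTTF
  TTTF.
  T.F..
Step 3: 7 trees catch fire, 6 burn out
  ...TT
  ...FF
  F.FF.
  TFF..
  T....
Step 4: 3 trees catch fire, 7 burn out
  ...FF
  .....
  .....
  F....
  T....

...FF
.....
.....
F....
T....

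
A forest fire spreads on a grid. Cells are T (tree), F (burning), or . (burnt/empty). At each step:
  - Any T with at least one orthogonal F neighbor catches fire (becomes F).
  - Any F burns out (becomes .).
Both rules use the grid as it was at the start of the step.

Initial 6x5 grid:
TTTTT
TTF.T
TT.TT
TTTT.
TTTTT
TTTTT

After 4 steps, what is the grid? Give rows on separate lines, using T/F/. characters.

Step 1: 2 trees catch fire, 1 burn out
  TTFTT
  TF..T
  TT.TT
  TTTT.
  TTTTT
  TTTTT
Step 2: 4 trees catch fire, 2 burn out
  TF.FT
  F...T
  TF.TT
  TTTT.
  TTTTT
  TTTTT
Step 3: 4 trees catch fire, 4 burn out
  F...F
  ....T
  F..TT
  TFTT.
  TTTTT
  TTTTT
Step 4: 4 trees catch fire, 4 burn out
  .....
  ....F
  ...TT
  F.FT.
  TFTTT
  TTTTT

.....
....F
...TT
F.FT.
TFTTT
TTTTT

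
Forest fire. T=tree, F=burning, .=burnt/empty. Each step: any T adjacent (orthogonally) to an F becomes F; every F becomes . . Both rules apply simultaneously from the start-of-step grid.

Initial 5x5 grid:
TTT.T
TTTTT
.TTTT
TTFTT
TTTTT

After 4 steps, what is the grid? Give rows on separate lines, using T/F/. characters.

Step 1: 4 trees catch fire, 1 burn out
  TTT.T
  TTTTT
  .TFTT
  TF.FT
  TTFTT
Step 2: 7 trees catch fire, 4 burn out
  TTT.T
  TTFTT
  .F.FT
  F...F
  TF.FT
Step 3: 6 trees catch fire, 7 burn out
  TTF.T
  TF.FT
  ....F
  .....
  F...F
Step 4: 3 trees catch fire, 6 burn out
  TF..T
  F...F
  .....
  .....
  .....

TF..T
F...F
.....
.....
.....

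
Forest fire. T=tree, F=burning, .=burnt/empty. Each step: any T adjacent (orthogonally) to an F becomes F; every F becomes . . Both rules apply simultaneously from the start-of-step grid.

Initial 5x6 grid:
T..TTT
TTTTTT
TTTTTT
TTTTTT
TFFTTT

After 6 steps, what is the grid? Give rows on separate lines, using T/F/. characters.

Step 1: 4 trees catch fire, 2 burn out
  T..TTT
  TTTTTT
  TTTTTT
  TFFTTT
  F..FTT
Step 2: 5 trees catch fire, 4 burn out
  T..TTT
  TTTTTT
  TFFTTT
  F..FTT
  ....FT
Step 3: 6 trees catch fire, 5 burn out
  T..TTT
  TFFTTT
  F..FTT
  ....FT
  .....F
Step 4: 4 trees catch fire, 6 burn out
  T..TTT
  F..FTT
  ....FT
  .....F
  ......
Step 5: 4 trees catch fire, 4 burn out
  F..FTT
  ....FT
  .....F
  ......
  ......
Step 6: 2 trees catch fire, 4 burn out
  ....FT
  .....F
  ......
  ......
  ......

....FT
.....F
......
......
......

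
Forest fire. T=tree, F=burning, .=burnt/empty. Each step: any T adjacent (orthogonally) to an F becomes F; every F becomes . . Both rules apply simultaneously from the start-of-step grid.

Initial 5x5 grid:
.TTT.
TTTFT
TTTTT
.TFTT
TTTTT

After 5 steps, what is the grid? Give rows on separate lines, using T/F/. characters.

Step 1: 8 trees catch fire, 2 burn out
  .TTF.
  TTF.F
  TTFFT
  .F.FT
  TTFTT
Step 2: 7 trees catch fire, 8 burn out
  .TF..
  TF...
  TF..F
  ....F
  TF.FT
Step 3: 5 trees catch fire, 7 burn out
  .F...
  F....
  F....
  .....
  F...F
Step 4: 0 trees catch fire, 5 burn out
  .....
  .....
  .....
  .....
  .....
Step 5: 0 trees catch fire, 0 burn out
  .....
  .....
  .....
  .....
  .....

.....
.....
.....
.....
.....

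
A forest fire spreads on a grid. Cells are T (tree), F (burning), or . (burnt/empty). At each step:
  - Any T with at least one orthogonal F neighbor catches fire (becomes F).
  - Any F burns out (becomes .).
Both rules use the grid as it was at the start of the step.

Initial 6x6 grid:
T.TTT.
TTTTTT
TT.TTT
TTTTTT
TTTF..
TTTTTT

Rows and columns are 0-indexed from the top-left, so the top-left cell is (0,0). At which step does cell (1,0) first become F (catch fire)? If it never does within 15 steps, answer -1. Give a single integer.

Step 1: cell (1,0)='T' (+3 fires, +1 burnt)
Step 2: cell (1,0)='T' (+6 fires, +3 burnt)
Step 3: cell (1,0)='T' (+7 fires, +6 burnt)
Step 4: cell (1,0)='T' (+7 fires, +7 burnt)
Step 5: cell (1,0)='T' (+5 fires, +7 burnt)
Step 6: cell (1,0)='F' (+1 fires, +5 burnt)
  -> target ignites at step 6
Step 7: cell (1,0)='.' (+1 fires, +1 burnt)
Step 8: cell (1,0)='.' (+0 fires, +1 burnt)
  fire out at step 8

6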